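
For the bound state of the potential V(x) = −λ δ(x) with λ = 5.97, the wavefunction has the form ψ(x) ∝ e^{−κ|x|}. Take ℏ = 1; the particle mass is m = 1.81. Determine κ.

κ = 10.8

Integrating the TISE across x = 0 gives the cusp condition ψ'(0⁺) − ψ'(0⁻) = −(2mλ/ℏ²)ψ(0).
With ψ ∝ e^{−κ|x|} this yields −2κ = −2mλ/ℏ², so κ = mλ/ℏ² = 10.81.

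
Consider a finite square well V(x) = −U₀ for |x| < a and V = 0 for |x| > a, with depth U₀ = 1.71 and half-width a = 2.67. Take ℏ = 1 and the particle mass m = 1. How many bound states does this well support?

The dimensionless depth is z₀ = a√(2mU₀)/ℏ = 2.67 × √(3.420) = 4.938.
The even/odd transcendental equations gain one root per π/2 in z₀, giving N = 1 + ⌊2z₀/π⌋ = 1 + ⌊3.143⌋ = 4.

N = 4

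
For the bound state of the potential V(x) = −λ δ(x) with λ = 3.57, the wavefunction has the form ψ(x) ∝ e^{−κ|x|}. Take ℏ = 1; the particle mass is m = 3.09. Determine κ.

Integrate −(ℏ²/2m)ψ'' − λδ(x)ψ = Eψ from −ε to +ε: the ψ'' term gives ψ'(0⁺) − ψ'(0⁻) and the δ term gives −(2mλ/ℏ²)ψ(0).
With ψ ∝ e^{−κ|x|} this yields −2κ = −2mλ/ℏ², so κ = mλ/ℏ² = 11.03.

κ = 11.0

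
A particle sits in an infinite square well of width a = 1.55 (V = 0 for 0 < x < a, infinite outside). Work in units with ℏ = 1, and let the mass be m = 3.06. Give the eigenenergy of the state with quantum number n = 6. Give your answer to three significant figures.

E = 24.2

The infinite-well eigenfunctions ψ_n = √(2/a) sin(nπx/a) vanish at both walls, giving E_n = n²π²ℏ²/(2ma²).
E_6 = 6² × π² / (2 × 3.06 × 1.55²) = 24.17.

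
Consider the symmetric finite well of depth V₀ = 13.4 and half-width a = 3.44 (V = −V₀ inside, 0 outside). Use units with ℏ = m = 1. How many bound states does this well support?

Define the well-strength parameter z₀ = (a/ℏ)√(2mV₀) = 3.44 × √(2·1·13.4) = 17.81.
The even/odd transcendental equations gain one root per π/2 in z₀, giving N = 1 + ⌊2z₀/π⌋ = 1 + ⌊11.34⌋ = 12.

N = 12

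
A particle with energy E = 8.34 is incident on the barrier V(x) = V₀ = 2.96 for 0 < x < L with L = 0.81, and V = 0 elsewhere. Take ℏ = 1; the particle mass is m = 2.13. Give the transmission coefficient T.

E > V₀: inside the barrier k₂ = √(2m(E − V₀))/ℏ = 4.787, k₂L = 3.878.
T = [1 + V₀² sin²(k₂L) / (4E(E − V₀))]⁻¹ = 1/1.022 = 0.978.

T = 0.978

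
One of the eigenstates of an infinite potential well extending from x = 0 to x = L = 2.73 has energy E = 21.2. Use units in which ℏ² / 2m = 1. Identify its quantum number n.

n = 4

For an infinite well E_n = n²π²ℏ²/(2mL²), so n = (L/πℏ)√(2mE).
n = (2.73/π) × √(2 × 0.5 × 21.2) = 4.001 → n = 4.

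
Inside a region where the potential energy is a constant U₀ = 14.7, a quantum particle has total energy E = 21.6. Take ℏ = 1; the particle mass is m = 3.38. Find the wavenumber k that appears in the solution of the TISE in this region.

k = 6.83

With E > U₀ the solution is oscillatory, ψ ∝ e^{±ikx} with k = √(2m(E − U₀))/ℏ.
k = √(2 × 3.38 × 6.9) = 6.830.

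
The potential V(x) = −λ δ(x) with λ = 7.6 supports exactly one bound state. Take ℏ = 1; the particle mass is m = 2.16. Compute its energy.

E = -62.4

For x ≠ 0 the bound state is ψ ∝ e^{−κ|x|}; integrating the TISE across the delta gives the cusp condition 2κ = 2mλ/ℏ², so κ = 16.42.
Then E = −ℏ²κ²/(2m) = −mλ²/(2ℏ²) = -62.38.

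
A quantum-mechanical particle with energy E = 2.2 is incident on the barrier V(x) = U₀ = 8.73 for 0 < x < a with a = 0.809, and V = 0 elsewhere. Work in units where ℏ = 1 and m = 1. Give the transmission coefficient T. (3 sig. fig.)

Since E < U₀ the interior solution is evanescent with decay constant κ = √(2m(U₀ − E))/ℏ = 3.614.
κa = 2.924, sinh(κa) = 9.277.
The exact tunnelling result is T⁻¹ = 1 + U₀² sinh²(κa) / [4E(U₀ − E)] = 115.2, so T = 0.00868.

T = 0.00868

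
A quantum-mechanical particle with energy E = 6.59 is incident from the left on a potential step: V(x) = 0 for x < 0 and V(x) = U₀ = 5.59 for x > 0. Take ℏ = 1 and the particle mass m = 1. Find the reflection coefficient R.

On each side the TISE gives plane waves with k = √(2m(E − V))/ℏ: k₁ = √(2·1·6.59) = 3.630, k₂ = √(2·1·1) = 1.414.
Continuity of ψ and ψ′ at the step yields the reflection amplitude r = (k₁ − k₂)/(k₁ + k₂) = 0.4393; thus R = |r|² = 0.1930, T = 0.8070.

R = 0.193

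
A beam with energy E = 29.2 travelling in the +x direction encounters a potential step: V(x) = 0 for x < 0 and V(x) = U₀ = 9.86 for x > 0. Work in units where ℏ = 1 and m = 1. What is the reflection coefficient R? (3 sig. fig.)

R = 0.0105

On each side the TISE gives plane waves with k = √(2m(E − V))/ℏ: k₁ = √(2·1·29.2) = 7.642, k₂ = √(2·1·19.34) = 6.219.
Continuity of ψ and ψ′ at the step yields the reflection amplitude r = (k₁ − k₂)/(k₁ + k₂) = 0.1026; thus R = |r|² = 0.01053, T = 0.9895.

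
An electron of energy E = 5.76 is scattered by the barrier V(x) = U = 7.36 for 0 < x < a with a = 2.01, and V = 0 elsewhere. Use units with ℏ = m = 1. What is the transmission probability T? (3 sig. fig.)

T = 0.00205

Since E < U the interior solution is evanescent with decay constant κ = √(2m(U − E))/ℏ = 1.789.
κa = 3.596, sinh(κa) = 18.21.
Matching ψ, ψ′ at both faces gives T = [1 + U² sinh²(κa) / (4E(U − E))]⁻¹ = 1/488.0 = 0.00205.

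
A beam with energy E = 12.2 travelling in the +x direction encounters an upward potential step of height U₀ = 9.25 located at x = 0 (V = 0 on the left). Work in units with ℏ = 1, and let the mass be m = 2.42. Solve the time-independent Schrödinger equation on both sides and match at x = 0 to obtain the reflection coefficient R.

R = 0.116

On each side the TISE gives plane waves with k = √(2m(E − V))/ℏ: k₁ = √(2·2.42·12.2) = 7.684, k₂ = √(2·2.42·2.95) = 3.779.
Continuity of ψ and ψ′ at the step yields the reflection amplitude r = (k₁ − k₂)/(k₁ + k₂) = 0.3407; thus R = |r|² = 0.1161, T = 0.8839.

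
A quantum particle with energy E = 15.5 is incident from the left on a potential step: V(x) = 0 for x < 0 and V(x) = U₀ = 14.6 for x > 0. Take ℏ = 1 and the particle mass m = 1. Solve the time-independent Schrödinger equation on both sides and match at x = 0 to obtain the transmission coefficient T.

On each side the TISE gives plane waves with k = √(2m(E − V))/ℏ: k₁ = √(2·1·15.5) = 5.568, k₂ = √(2·1·0.9) = 1.342.
Continuity of ψ and ψ′ at the step yields the reflection amplitude r = (k₁ − k₂)/(k₁ + k₂) = 0.6116; thus R = |r|² = 0.3741, T = 0.6259.

T = 0.626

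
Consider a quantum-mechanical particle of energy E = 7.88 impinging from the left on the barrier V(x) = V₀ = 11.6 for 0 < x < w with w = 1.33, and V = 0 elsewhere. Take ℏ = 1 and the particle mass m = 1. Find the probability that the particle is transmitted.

T = 0.00246

Since E < V₀ the interior solution is evanescent with decay constant κ = √(2m(V₀ − E))/ℏ = 2.728.
κw = 3.628, sinh(κw) = 18.80.
The exact tunnelling result is T⁻¹ = 1 + V₀² sinh²(κw) / [4E(V₀ − E)] = 406.6, so T = 0.00246.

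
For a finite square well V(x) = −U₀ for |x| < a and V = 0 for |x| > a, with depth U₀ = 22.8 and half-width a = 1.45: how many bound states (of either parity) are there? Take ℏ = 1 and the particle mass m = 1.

N = 7

Define the well-strength parameter z₀ = (a/ℏ)√(2mU₀) = 1.45 × √(2·1·22.8) = 9.792.
A new bound state (alternating even/odd) appears each time z₀ passes a multiple of π/2, so N = ⌊2z₀/π⌋ + 1 = ⌊6.233⌋ + 1 = 7.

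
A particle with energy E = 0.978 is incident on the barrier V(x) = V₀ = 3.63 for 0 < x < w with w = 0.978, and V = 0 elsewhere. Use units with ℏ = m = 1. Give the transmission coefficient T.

T = 0.0344

Since E < V₀ the interior solution is evanescent with decay constant κ = √(2m(V₀ − E))/ℏ = 2.303.
κw = 2.252, sinh(κw) = 4.703.
Matching ψ, ψ′ at both faces gives T = [1 + V₀² sinh²(κw) / (4E(V₀ − E))]⁻¹ = 1/29.09 = 0.0344.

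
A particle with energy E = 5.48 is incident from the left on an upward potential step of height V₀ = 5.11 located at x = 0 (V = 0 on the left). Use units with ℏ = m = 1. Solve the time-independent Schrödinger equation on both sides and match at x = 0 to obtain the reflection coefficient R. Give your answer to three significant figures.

The wavenumbers are k₁ = √(2mE)/ℏ = 3.311 on the left and k₂ = √(2m(E − V₀))/ℏ = 0.8602 on the right.
Matching ψ and ψ′ at x = 0 gives r = (k₁ − k₂)/(k₁ + k₂), so R = r² = 0.3452 and T = 1 − R = 0.6548.

R = 0.345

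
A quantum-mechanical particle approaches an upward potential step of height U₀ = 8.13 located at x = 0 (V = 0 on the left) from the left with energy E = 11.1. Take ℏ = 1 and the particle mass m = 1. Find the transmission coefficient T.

The wavenumbers are k₁ = √(2mE)/ℏ = 4.712 on the left and k₂ = √(2m(E − U₀))/ℏ = 2.437 on the right.
Continuity of ψ and ψ′ at the step yields the reflection amplitude r = (k₁ − k₂)/(k₁ + k₂) = 0.3182; thus R = |r|² = 0.1012, T = 0.8988.

T = 0.899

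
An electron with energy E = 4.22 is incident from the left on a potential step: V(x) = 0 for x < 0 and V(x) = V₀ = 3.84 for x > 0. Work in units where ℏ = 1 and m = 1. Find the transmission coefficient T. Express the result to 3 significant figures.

T = 0.710

The wavenumbers are k₁ = √(2mE)/ℏ = 2.905 on the left and k₂ = √(2m(E − V₀))/ℏ = 0.8718 on the right.
Matching ψ and ψ′ at x = 0 gives r = (k₁ − k₂)/(k₁ + k₂), so R = r² = 0.2898 and T = 1 − R = 0.7102.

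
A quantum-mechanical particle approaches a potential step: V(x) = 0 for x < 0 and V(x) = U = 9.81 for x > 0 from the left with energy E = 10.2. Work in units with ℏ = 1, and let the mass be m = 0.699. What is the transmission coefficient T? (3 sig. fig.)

The wavenumbers are k₁ = √(2mE)/ℏ = 3.776 on the left and k₂ = √(2m(E − U))/ℏ = 0.7384 on the right.
Matching ψ and ψ′ at x = 0 gives r = (k₁ − k₂)/(k₁ + k₂), so R = r² = 0.4528 and T = 1 − R = 0.5472.

T = 0.547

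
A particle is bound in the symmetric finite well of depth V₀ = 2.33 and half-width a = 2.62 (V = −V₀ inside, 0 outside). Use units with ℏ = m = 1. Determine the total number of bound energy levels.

N = 4

Define the well-strength parameter z₀ = (a/ℏ)√(2mV₀) = 2.62 × √(2·1·2.33) = 5.656.
The even/odd transcendental equations gain one root per π/2 in z₀, giving N = 1 + ⌊2z₀/π⌋ = 1 + ⌊3.601⌋ = 4.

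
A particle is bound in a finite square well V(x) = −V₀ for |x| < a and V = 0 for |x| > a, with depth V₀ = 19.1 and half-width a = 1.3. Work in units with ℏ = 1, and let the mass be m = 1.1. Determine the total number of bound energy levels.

N = 6

The dimensionless depth is z₀ = a√(2mV₀)/ℏ = 1.3 × √(42.02) = 8.427.
A new bound state (alternating even/odd) appears each time z₀ passes a multiple of π/2, so N = ⌊2z₀/π⌋ + 1 = ⌊5.365⌋ + 1 = 6.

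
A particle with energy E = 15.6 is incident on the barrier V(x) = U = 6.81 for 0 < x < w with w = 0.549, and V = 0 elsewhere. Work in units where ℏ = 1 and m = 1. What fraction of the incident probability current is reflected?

R = 0.0448

E > U: inside the barrier k₂ = √(2m(E − U))/ℏ = 4.193, k₂w = 2.302.
Matching at both interfaces gives T⁻¹ = 1 + U² sin²(k₂w) / [4E(E − U)] = 1.047, hence T = 0.955.
R = 1 − T = 0.0448.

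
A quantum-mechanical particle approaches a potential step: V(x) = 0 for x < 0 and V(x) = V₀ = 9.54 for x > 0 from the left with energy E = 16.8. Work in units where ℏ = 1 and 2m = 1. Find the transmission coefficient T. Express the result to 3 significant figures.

T = 0.957

The wavenumbers are k₁ = √(2mE)/ℏ = 4.099 on the left and k₂ = √(2m(E − V₀))/ℏ = 2.694 on the right.
Continuity of ψ and ψ′ at the step yields the reflection amplitude r = (k₁ − k₂)/(k₁ + k₂) = 0.2067; thus R = |r|² = 0.04274, T = 0.9573.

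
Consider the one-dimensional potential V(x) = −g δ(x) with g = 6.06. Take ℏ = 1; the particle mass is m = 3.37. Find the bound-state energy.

The bound state is ψ(x) = √κ e^{−κ|x|}. The derivative jump ψ'(0⁺) − ψ'(0⁻) = −(2mg/ℏ²)ψ(0) fixes κ = mg/ℏ² = 20.42.
Then E = −ℏ²κ²/(2m) = −mg²/(2ℏ²) = -61.88.

E = -61.9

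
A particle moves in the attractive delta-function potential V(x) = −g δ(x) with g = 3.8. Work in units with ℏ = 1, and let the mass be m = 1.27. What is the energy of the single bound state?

The bound state is ψ(x) = √κ e^{−κ|x|}. The derivative jump ψ'(0⁺) − ψ'(0⁻) = −(2mg/ℏ²)ψ(0) fixes κ = mg/ℏ² = 4.826.
Then E = −ℏ²κ²/(2m) = −mg²/(2ℏ²) = -9.169.

E = -9.17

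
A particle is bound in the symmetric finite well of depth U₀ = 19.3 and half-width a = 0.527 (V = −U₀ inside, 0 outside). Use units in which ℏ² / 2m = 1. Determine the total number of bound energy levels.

N = 2

The dimensionless depth is z₀ = a√(2mU₀)/ℏ = 0.527 × √(19.30) = 2.315.
The even/odd transcendental equations gain one root per π/2 in z₀, giving N = 1 + ⌊2z₀/π⌋ = 1 + ⌊1.474⌋ = 2.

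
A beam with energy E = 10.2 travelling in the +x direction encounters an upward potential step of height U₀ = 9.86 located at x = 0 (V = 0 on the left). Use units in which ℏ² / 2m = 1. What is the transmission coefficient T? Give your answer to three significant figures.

The wavenumbers are k₁ = √(2mE)/ℏ = 3.194 on the left and k₂ = √(2m(E − U₀))/ℏ = 0.5831 on the right.
Continuity of ψ and ψ′ at the step yields the reflection amplitude r = (k₁ − k₂)/(k₁ + k₂) = 0.6912; thus R = |r|² = 0.4778, T = 0.5222.

T = 0.522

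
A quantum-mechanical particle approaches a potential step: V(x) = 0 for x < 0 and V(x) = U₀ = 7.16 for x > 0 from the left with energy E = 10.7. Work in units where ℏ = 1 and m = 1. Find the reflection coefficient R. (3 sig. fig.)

R = 0.0727

On each side the TISE gives plane waves with k = √(2m(E − V))/ℏ: k₁ = √(2·1·10.7) = 4.626, k₂ = √(2·1·3.54) = 2.661.
Continuity of ψ and ψ′ at the step yields the reflection amplitude r = (k₁ − k₂)/(k₁ + k₂) = 0.2697; thus R = |r|² = 0.07273, T = 0.9273.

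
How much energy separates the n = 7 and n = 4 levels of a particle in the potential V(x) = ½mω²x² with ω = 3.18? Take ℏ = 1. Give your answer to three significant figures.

E_n = ℏω(n + ½), so ΔE = (7 − 4) ℏω = 3 × 3.18 = 9.540.

ΔE = 9.54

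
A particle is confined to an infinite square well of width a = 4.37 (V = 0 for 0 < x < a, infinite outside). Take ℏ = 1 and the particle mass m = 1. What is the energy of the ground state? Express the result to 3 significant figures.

E = 0.258

Requiring ψ(0) = ψ(a) = 0 quantises k = nπ/a, hence E_n = ℏ²k²/2m = n²π²ℏ²/(2ma²).
E_1 = 1² × π² / (2 × 1 × 4.37²) = 0.2584.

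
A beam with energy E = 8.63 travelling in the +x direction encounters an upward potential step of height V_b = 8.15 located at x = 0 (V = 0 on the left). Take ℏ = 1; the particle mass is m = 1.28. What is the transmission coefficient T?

On each side the TISE gives plane waves with k = √(2m(E − V))/ℏ: k₁ = √(2·1.28·8.63) = 4.700, k₂ = √(2·1.28·0.48) = 1.109.
Matching ψ and ψ′ at x = 0 gives r = (k₁ − k₂)/(k₁ + k₂), so R = r² = 0.3823 and T = 1 − R = 0.6177.

T = 0.618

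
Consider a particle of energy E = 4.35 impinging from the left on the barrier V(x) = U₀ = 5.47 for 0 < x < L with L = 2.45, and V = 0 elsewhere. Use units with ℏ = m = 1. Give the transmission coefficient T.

Since E < U₀ the interior solution is evanescent with decay constant κ = √(2m(U₀ − E))/ℏ = 1.497.
κL = 3.667, sinh(κL) = 19.55.
Matching ψ, ψ′ at both faces gives T = [1 + U₀² sinh²(κL) / (4E(U₀ − E))]⁻¹ = 1/587.9 = 0.00170.

T = 0.00170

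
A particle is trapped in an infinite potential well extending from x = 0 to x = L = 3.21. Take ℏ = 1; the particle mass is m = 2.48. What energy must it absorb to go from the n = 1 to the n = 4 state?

E_n = n²π²ℏ²/(2mL²), so ΔE = (4² − 1²) π²ℏ²/(2mL²).
ΔE = 15 × π² / (2 × 2.48 × 3.21²) = 2.897.

ΔE = 2.90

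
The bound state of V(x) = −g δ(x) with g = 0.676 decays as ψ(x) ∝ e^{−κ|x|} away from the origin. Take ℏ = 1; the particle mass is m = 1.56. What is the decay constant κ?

Integrate −(ℏ²/2m)ψ'' − gδ(x)ψ = Eψ from −ε to +ε: the ψ'' term gives ψ'(0⁺) − ψ'(0⁻) and the δ term gives −(2mg/ℏ²)ψ(0).
With ψ ∝ e^{−κ|x|} this yields −2κ = −2mg/ℏ², so κ = mg/ℏ² = 1.055.

κ = 1.05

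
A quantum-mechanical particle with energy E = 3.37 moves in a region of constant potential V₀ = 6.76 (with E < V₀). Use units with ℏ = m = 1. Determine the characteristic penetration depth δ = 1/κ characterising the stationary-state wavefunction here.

Since E < V₀ the TISE in this region is ψ'' = κ²ψ with κ = √(2m(V₀ − E))/ℏ.
κ = √(2 × 1 × 3.39) = 2.604. The penetration depth is δ = 1/κ = 0.384.

δ = 0.384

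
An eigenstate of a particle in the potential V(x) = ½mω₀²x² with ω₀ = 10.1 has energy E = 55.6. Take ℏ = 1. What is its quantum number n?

E_n = ℏω₀(n + ½) ⇒ n = E/(ℏω₀) − ½ = 55.6/10.1 − 0.5 = 5.005 → n = 5.

n = 5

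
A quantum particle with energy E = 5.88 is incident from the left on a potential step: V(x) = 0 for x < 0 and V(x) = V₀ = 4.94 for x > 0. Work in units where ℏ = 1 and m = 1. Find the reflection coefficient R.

On each side the TISE gives plane waves with k = √(2m(E − V))/ℏ: k₁ = √(2·1·5.88) = 3.429, k₂ = √(2·1·0.94) = 1.371.
Continuity of ψ and ψ′ at the step yields the reflection amplitude r = (k₁ − k₂)/(k₁ + k₂) = 0.4287; thus R = |r|² = 0.1838, T = 0.8162.

R = 0.184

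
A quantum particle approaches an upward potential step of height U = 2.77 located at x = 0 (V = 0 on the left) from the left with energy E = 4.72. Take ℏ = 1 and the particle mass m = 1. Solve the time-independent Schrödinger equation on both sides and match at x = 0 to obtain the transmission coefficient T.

T = 0.953

On each side the TISE gives plane waves with k = √(2m(E − V))/ℏ: k₁ = √(2·1·4.72) = 3.072, k₂ = √(2·1·1.95) = 1.975.
Matching ψ and ψ′ at x = 0 gives r = (k₁ − k₂)/(k₁ + k₂), so R = r² = 0.04729 and T = 1 − R = 0.9527.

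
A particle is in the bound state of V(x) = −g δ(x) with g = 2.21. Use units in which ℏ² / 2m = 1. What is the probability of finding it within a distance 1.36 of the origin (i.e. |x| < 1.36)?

The normalised bound state is ψ = √κ e^{−κ|x|} with κ = mg/ℏ² = 1.105.
P(|x| < d) = ∫_{−d}^{d} κ e^{−2κ|x|} dx = 1 − e^{−2κd} = 1 − e^{−3.006} = 0.9505.

P = 0.950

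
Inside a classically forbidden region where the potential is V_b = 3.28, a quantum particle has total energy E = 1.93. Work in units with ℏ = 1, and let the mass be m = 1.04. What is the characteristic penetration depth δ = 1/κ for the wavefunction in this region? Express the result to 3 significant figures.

Since E < V_b the TISE in this region is ψ'' = κ²ψ with κ = √(2m(V_b − E))/ℏ.
κ = √(2 × 1.04 × 1.35) = 1.676. The penetration depth is δ = 1/κ = 0.597.

δ = 0.597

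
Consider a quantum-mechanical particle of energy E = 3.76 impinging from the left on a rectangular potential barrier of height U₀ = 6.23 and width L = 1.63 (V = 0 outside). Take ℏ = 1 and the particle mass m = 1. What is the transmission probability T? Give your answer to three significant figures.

T = 0.00273

Since E < U₀ the interior solution is evanescent with decay constant κ = √(2m(U₀ − E))/ℏ = 2.223.
κL = 3.623, sinh(κL) = 18.71.
Matching ψ, ψ′ at both faces gives T = [1 + U₀² sinh²(κL) / (4E(U₀ − E))]⁻¹ = 1/366.7 = 0.00273.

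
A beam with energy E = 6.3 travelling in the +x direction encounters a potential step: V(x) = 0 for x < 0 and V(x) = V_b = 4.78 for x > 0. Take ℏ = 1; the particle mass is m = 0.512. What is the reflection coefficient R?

The wavenumbers are k₁ = √(2mE)/ℏ = 2.540 on the left and k₂ = √(2m(E − V_b))/ℏ = 1.248 on the right.
Matching ψ and ψ′ at x = 0 gives r = (k₁ − k₂)/(k₁ + k₂), so R = r² = 0.1164 and T = 1 − R = 0.8836.

R = 0.116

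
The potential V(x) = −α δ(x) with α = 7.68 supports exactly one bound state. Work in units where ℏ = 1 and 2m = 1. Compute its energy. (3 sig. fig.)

E = -14.7

For x ≠ 0 the bound state is ψ ∝ e^{−κ|x|}; integrating the TISE across the delta gives the cusp condition 2κ = 2mα/ℏ², so κ = 3.840.
Then E = −ℏ²κ²/(2m) = −mα²/(2ℏ²) = -14.75.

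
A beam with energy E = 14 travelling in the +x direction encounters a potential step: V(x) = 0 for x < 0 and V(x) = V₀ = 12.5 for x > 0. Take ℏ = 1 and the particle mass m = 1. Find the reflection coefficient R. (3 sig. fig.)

R = 0.257

The wavenumbers are k₁ = √(2mE)/ℏ = 5.292 on the left and k₂ = √(2m(E − V₀))/ℏ = 1.732 on the right.
Matching ψ and ψ′ at x = 0 gives r = (k₁ − k₂)/(k₁ + k₂), so R = r² = 0.2568 and T = 1 − R = 0.7432.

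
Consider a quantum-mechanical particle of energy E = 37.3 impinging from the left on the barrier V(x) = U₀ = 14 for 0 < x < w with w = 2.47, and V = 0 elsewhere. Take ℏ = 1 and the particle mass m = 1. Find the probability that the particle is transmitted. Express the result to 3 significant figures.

T = 0.955

E > U₀: inside the barrier k₂ = √(2m(E − U₀))/ℏ = 6.826, k₂w = 16.86.
T = [1 + U₀² sin²(k₂w) / (4E(E − U₀))]⁻¹ = 1/1.047 = 0.955.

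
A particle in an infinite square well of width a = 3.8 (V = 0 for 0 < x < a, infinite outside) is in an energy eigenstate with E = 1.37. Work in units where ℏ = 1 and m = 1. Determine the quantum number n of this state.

From E_n = n²π²ℏ²/(2ma²) invert to n = √(2ma²E)/(πℏ).
n = (3.8/π) × √(2 × 1 × 1.37) = 2.002 → n = 2.

n = 2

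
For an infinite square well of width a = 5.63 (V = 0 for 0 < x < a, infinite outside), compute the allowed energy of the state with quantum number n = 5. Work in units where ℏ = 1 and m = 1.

E = 3.89

The infinite-well eigenfunctions ψ_n = √(2/a) sin(nπx/a) vanish at both walls, giving E_n = n²π²ℏ²/(2ma²).
E_5 = 5² × π² / (2 × 1 × 5.63²) = 3.892.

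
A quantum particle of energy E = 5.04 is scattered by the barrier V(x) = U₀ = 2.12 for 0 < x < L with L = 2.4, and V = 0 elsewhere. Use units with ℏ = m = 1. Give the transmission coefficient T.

E > U₀: inside the barrier k₂ = √(2m(E − U₀))/ℏ = 2.417, k₂L = 5.800.
T = [1 + U₀² sin²(k₂L) / (4E(E − U₀))]⁻¹ = 1/1.016 = 0.984.

T = 0.984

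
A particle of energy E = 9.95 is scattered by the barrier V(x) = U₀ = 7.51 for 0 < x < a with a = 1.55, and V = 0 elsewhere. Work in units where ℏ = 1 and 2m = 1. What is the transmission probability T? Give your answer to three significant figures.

T = 0.798

Above the barrier the interior wavenumber is k₂ = √(2m(E − U₀))/ℏ = 1.562, giving phase k₂a = 2.421.
T = [1 + U₀² sin²(k₂a) / (4E(E − U₀))]⁻¹ = 1/1.253 = 0.798.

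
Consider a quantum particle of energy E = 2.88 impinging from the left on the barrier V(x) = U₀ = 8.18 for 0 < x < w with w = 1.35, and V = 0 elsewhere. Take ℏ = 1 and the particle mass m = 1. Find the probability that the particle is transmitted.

Since E < U₀ the interior solution is evanescent with decay constant κ = √(2m(U₀ − E))/ℏ = 3.256.
κw = 4.395, sinh(κw) = 40.53.
The exact tunnelling result is T⁻¹ = 1 + U₀² sinh²(κw) / [4E(U₀ − E)] = 1801, so T = 0.000555.

T = 0.000555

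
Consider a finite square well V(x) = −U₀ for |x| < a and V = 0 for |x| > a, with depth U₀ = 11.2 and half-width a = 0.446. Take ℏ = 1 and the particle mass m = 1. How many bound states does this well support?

Define the well-strength parameter z₀ = (a/ℏ)√(2mU₀) = 0.446 × √(2·1·11.2) = 2.111.
A new bound state (alternating even/odd) appears each time z₀ passes a multiple of π/2, so N = ⌊2z₀/π⌋ + 1 = ⌊1.344⌋ + 1 = 2.

N = 2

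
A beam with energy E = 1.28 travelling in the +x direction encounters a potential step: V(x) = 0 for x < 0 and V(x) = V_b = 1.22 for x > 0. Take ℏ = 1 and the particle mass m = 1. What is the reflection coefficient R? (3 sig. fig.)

R = 0.415

On each side the TISE gives plane waves with k = √(2m(E − V))/ℏ: k₁ = √(2·1·1.28) = 1.600, k₂ = √(2·1·0.06) = 0.3464.
Continuity of ψ and ψ′ at the step yields the reflection amplitude r = (k₁ − k₂)/(k₁ + k₂) = 0.6441; thus R = |r|² = 0.4148, T = 0.5852.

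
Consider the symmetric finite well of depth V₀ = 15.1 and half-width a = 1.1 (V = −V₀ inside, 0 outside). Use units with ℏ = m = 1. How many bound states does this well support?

Define the well-strength parameter z₀ = (a/ℏ)√(2mV₀) = 1.1 × √(2·1·15.1) = 6.045.
The even/odd transcendental equations gain one root per π/2 in z₀, giving N = 1 + ⌊2z₀/π⌋ = 1 + ⌊3.848⌋ = 4.

N = 4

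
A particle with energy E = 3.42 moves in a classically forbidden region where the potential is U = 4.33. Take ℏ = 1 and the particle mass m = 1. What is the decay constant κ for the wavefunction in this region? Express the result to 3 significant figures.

κ = 1.35

Since E < U the TISE in this region is ψ'' = κ²ψ with κ = √(2m(U − E))/ℏ.
κ = √(2 × 1 × 0.91) = 1.349.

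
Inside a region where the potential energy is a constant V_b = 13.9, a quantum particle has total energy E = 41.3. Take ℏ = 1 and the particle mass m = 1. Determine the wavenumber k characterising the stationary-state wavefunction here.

With E > V_b the solution is oscillatory, ψ ∝ e^{±ikx} with k = √(2m(E − V_b))/ℏ.
k = √(2 × 1 × 27.4) = 7.403.

k = 7.40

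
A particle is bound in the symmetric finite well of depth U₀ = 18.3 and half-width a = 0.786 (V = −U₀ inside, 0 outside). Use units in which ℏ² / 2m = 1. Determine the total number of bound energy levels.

N = 3

The dimensionless depth is z₀ = a√(2mU₀)/ℏ = 0.786 × √(18.30) = 3.362.
A new bound state (alternating even/odd) appears each time z₀ passes a multiple of π/2, so N = ⌊2z₀/π⌋ + 1 = ⌊2.141⌋ + 1 = 3.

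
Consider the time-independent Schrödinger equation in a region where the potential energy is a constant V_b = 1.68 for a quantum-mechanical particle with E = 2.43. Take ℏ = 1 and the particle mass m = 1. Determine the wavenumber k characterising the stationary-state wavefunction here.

k = 1.22

With E > V_b the solution is oscillatory, ψ ∝ e^{±ikx} with k = √(2m(E − V_b))/ℏ.
k = √(2 × 1 × 0.75) = 1.225.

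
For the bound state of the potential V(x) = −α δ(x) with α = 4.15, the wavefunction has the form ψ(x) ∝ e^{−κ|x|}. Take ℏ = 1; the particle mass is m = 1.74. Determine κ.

Integrating the TISE across x = 0 gives the cusp condition ψ'(0⁺) − ψ'(0⁻) = −(2mα/ℏ²)ψ(0).
With ψ ∝ e^{−κ|x|} this yields −2κ = −2mα/ℏ², so κ = mα/ℏ² = 7.221.

κ = 7.22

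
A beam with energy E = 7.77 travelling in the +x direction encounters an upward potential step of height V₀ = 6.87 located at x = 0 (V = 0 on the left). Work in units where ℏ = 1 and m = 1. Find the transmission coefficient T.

T = 0.758

The wavenumbers are k₁ = √(2mE)/ℏ = 3.942 on the left and k₂ = √(2m(E − V₀))/ℏ = 1.342 on the right.
Continuity of ψ and ψ′ at the step yields the reflection amplitude r = (k₁ − k₂)/(k₁ + k₂) = 0.4922; thus R = |r|² = 0.2422, T = 0.7578.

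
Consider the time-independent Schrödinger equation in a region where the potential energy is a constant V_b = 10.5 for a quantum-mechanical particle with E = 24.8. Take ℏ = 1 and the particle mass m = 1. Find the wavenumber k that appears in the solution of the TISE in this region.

k = 5.35

With E > V_b the solution is oscillatory, ψ ∝ e^{±ikx} with k = √(2m(E − V_b))/ℏ.
k = √(2 × 1 × 14.3) = 5.348.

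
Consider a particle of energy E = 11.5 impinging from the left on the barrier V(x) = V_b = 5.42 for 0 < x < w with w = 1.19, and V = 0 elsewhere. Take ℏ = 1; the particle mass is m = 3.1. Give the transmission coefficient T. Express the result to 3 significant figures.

T = 0.929

Above the barrier the interior wavenumber is k₂ = √(2m(E − V_b))/ℏ = 6.140, giving phase k₂w = 7.306.
T = [1 + V_b² sin²(k₂w) / (4E(E − V_b))]⁻¹ = 1/1.077 = 0.929.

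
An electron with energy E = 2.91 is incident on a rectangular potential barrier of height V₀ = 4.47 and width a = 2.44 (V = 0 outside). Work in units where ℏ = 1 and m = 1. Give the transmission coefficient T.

Since E < V₀ the interior solution is evanescent with decay constant κ = √(2m(V₀ − E))/ℏ = 1.766.
κa = 4.310, sinh(κa) = 37.21.
The exact tunnelling result is T⁻¹ = 1 + V₀² sinh²(κa) / [4E(V₀ − E)] = 1525, so T = 0.000656.

T = 0.000656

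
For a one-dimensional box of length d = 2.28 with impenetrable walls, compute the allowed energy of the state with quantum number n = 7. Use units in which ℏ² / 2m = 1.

The infinite-well eigenfunctions ψ_n = √(2/d) sin(nπx/d) vanish at both walls, giving E_n = n²π²ℏ²/(2md²).
E_7 = 7² × π² / (2 × 0.5 × 2.28²) = 93.03.

E = 93.0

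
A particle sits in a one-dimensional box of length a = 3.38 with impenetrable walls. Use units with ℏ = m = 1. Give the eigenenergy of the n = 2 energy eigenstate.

E = 1.73

Requiring ψ(0) = ψ(a) = 0 quantises k = nπ/a, hence E_n = ℏ²k²/2m = n²π²ℏ²/(2ma²).
E_2 = 2² × π² / (2 × 1 × 3.38²) = 1.728.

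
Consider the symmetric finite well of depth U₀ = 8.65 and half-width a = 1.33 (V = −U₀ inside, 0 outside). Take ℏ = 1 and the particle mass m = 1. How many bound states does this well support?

Define the well-strength parameter z₀ = (a/ℏ)√(2mU₀) = 1.33 × √(2·1·8.65) = 5.532.
A new bound state (alternating even/odd) appears each time z₀ passes a multiple of π/2, so N = ⌊2z₀/π⌋ + 1 = ⌊3.522⌋ + 1 = 4.

N = 4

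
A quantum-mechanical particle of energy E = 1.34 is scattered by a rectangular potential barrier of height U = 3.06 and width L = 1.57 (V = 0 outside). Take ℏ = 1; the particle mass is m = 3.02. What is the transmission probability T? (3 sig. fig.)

Since E < U the interior solution is evanescent with decay constant κ = √(2m(U − E))/ℏ = 3.223.
κL = 5.060, sinh(κL) = 78.82.
Matching ψ, ψ′ at both faces gives T = [1 + U² sinh²(κL) / (4E(U − E))]⁻¹ = 1/6311 = 0.000158.

T = 0.000158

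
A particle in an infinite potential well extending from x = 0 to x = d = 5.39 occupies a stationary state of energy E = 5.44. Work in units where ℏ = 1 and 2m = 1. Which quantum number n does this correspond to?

n = 4

From E_n = n²π²ℏ²/(2md²) invert to n = √(2md²E)/(πℏ).
n = (5.39/π) × √(2 × 0.5 × 5.44) = 4.002 → n = 4.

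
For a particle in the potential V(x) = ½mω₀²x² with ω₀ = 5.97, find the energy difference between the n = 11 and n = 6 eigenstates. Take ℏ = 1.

E_n = ℏω₀(n + ½), so ΔE = (11 − 6) ℏω₀ = 5 × 5.97 = 29.85.

ΔE = 29.9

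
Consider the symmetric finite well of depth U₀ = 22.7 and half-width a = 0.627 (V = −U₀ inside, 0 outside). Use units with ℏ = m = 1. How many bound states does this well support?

Define the well-strength parameter z₀ = (a/ℏ)√(2mU₀) = 0.627 × √(2·1·22.7) = 4.225.
A new bound state (alternating even/odd) appears each time z₀ passes a multiple of π/2, so N = ⌊2z₀/π⌋ + 1 = ⌊2.690⌋ + 1 = 3.

N = 3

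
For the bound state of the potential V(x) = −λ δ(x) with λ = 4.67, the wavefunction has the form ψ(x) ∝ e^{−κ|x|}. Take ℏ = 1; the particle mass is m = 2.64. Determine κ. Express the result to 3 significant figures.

Integrating the TISE across x = 0 gives the cusp condition ψ'(0⁺) − ψ'(0⁻) = −(2mλ/ℏ²)ψ(0).
With ψ ∝ e^{−κ|x|} this yields −2κ = −2mλ/ℏ², so κ = mλ/ℏ² = 12.33.

κ = 12.3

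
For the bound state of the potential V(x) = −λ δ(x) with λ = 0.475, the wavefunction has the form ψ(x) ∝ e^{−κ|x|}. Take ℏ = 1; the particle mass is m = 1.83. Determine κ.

Integrate −(ℏ²/2m)ψ'' − λδ(x)ψ = Eψ from −ε to +ε: the ψ'' term gives ψ'(0⁺) − ψ'(0⁻) and the δ term gives −(2mλ/ℏ²)ψ(0).
With ψ ∝ e^{−κ|x|} this yields −2κ = −2mλ/ℏ², so κ = mλ/ℏ² = 0.8693.

κ = 0.869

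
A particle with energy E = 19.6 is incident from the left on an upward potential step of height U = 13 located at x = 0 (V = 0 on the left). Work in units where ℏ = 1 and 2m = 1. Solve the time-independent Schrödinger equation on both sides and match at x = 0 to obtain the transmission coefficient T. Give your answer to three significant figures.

T = 0.929

On each side the TISE gives plane waves with k = √(2m(E − V))/ℏ: k₁ = √(2·½·19.6) = 4.427, k₂ = √(2·½·6.6) = 2.569.
Continuity of ψ and ψ′ at the step yields the reflection amplitude r = (k₁ − k₂)/(k₁ + k₂) = 0.2656; thus R = |r|² = 0.07054, T = 0.9295.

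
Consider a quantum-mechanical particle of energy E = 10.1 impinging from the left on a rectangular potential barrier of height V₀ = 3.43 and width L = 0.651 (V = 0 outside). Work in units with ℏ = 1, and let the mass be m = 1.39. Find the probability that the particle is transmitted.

E > V₀: inside the barrier k₂ = √(2m(E − V₀))/ℏ = 4.306, k₂L = 2.803.
Matching at both interfaces gives T⁻¹ = 1 + V₀² sin²(k₂L) / [4E(E − V₀)] = 1.005, hence T = 0.995.

T = 0.995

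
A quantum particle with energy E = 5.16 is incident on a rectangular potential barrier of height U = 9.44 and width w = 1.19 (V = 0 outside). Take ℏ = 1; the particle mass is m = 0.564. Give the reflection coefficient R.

R = 0.979

E < U: inside the barrier ψ ∝ e^{±κx} with κ = √(2m(U − E))/ℏ = 2.197.
κw = 2.615, sinh(κw) = 6.795.
Matching ψ, ψ′ at both faces gives T = [1 + U² sinh²(κw) / (4E(U − E))]⁻¹ = 1/47.58 = 0.0210.
R = 1 − T = 0.979.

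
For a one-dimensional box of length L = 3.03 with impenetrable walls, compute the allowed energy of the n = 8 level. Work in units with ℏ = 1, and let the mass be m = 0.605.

The infinite-well eigenfunctions ψ_n = √(2/L) sin(nπx/L) vanish at both walls, giving E_n = n²π²ℏ²/(2mL²).
E_8 = 8² × π² / (2 × 0.605 × 3.03²) = 56.86.

E = 56.9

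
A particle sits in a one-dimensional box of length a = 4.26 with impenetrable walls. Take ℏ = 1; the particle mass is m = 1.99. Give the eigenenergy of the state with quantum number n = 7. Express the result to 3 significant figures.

E = 6.70

The infinite-well eigenfunctions ψ_n = √(2/a) sin(nπx/a) vanish at both walls, giving E_n = n²π²ℏ²/(2ma²).
E_7 = 7² × π² / (2 × 1.99 × 4.26²) = 6.696.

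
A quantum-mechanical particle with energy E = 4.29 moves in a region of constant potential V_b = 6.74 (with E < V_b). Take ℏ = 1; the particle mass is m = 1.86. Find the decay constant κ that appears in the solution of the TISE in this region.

κ = 3.02

Since E < V_b the TISE in this region is ψ'' = κ²ψ with κ = √(2m(V_b − E))/ℏ.
κ = √(2 × 1.86 × 2.45) = 3.019.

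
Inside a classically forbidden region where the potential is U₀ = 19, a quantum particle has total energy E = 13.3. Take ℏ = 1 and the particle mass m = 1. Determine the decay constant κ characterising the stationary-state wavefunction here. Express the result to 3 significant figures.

κ = 3.38

Since E < U₀ the TISE in this region is ψ'' = κ²ψ with κ = √(2m(U₀ − E))/ℏ.
κ = √(2 × 1 × 5.7) = 3.376.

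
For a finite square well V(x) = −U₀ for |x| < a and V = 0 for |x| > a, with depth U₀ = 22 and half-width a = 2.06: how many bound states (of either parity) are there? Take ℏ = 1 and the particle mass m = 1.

Define the well-strength parameter z₀ = (a/ℏ)√(2mU₀) = 2.06 × √(2·1·22) = 13.66.
The even/odd transcendental equations gain one root per π/2 in z₀, giving N = 1 + ⌊2z₀/π⌋ = 1 + ⌊8.699⌋ = 9.

N = 9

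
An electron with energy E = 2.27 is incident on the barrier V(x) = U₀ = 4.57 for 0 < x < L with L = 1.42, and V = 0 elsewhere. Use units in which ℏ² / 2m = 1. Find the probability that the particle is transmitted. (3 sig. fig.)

Since E < U₀ the interior solution is evanescent with decay constant κ = √(2m(U₀ − E))/ℏ = 1.517.
κL = 2.154, sinh(κL) = 4.250.
Matching ψ, ψ′ at both faces gives T = [1 + U₀² sinh²(κL) / (4E(U₀ − E))]⁻¹ = 1/19.06 = 0.0525.

T = 0.0525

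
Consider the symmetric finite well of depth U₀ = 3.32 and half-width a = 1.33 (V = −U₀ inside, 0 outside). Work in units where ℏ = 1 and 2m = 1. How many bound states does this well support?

N = 2

Define the well-strength parameter z₀ = (a/ℏ)√(2mU₀) = 1.33 × √(2·0.5·3.32) = 2.423.
A new bound state (alternating even/odd) appears each time z₀ passes a multiple of π/2, so N = ⌊2z₀/π⌋ + 1 = ⌊1.543⌋ + 1 = 2.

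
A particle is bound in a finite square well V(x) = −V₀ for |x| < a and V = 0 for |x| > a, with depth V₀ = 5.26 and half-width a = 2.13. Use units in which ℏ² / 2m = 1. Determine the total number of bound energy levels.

Define the well-strength parameter z₀ = (a/ℏ)√(2mV₀) = 2.13 × √(2·0.5·5.26) = 4.885.
A new bound state (alternating even/odd) appears each time z₀ passes a multiple of π/2, so N = ⌊2z₀/π⌋ + 1 = ⌊3.110⌋ + 1 = 4.

N = 4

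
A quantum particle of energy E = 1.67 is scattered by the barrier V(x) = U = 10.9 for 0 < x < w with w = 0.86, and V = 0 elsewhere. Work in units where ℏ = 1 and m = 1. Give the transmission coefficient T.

Since E < U the interior solution is evanescent with decay constant κ = √(2m(U − E))/ℏ = 4.297.
κw = 3.695, sinh(κw) = 20.11.
Matching ψ, ψ′ at both faces gives T = [1 + U² sinh²(κw) / (4E(U − E))]⁻¹ = 1/780.3 = 0.00128.

T = 0.00128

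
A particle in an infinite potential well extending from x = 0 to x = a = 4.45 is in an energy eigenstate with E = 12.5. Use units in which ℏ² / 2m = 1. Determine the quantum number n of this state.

n = 5

For an infinite well E_n = n²π²ℏ²/(2ma²), so n = (a/πℏ)√(2mE).
n = (4.45/π) × √(2 × 0.5 × 12.5) = 5.008 → n = 5.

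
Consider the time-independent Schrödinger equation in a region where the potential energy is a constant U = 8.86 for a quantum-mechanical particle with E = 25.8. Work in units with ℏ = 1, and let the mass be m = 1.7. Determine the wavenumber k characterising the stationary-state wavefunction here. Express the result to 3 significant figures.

k = 7.59

With E > U the solution is oscillatory, ψ ∝ e^{±ikx} with k = √(2m(E − U))/ℏ.
k = √(2 × 1.7 × 16.94) = 7.589.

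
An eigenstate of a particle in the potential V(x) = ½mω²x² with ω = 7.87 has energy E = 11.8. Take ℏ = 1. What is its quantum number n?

n = 1

Invert E_n = (n + ½)ℏω: n = E/ℏω − ½ = 0.999, so n = 1.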